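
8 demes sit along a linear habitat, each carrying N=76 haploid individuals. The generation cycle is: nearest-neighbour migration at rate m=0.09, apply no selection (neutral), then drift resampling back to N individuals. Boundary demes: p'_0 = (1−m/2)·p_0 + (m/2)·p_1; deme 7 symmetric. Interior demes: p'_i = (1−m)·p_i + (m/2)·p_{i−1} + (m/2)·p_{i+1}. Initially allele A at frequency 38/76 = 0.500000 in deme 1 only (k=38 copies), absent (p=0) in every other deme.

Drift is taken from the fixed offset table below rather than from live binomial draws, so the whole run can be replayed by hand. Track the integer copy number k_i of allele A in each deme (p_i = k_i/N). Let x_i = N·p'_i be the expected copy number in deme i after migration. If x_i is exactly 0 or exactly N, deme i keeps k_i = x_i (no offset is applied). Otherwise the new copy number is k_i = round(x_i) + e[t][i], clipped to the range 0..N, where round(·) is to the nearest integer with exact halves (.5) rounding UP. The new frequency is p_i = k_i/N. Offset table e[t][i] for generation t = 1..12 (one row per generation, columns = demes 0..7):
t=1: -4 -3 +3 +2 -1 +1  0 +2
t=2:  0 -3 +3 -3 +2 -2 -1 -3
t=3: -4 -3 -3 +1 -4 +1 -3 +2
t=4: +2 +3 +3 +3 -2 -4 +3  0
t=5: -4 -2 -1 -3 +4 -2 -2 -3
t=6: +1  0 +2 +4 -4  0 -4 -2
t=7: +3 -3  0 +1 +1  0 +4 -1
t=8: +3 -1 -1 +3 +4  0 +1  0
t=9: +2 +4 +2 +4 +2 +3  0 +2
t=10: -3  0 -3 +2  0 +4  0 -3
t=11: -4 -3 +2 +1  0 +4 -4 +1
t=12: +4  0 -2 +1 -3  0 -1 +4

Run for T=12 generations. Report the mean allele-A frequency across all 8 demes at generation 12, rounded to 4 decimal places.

t=0: k=[0 38 0 0 0 0 0 0]
t=1: x=[1.7100 34.5800 1.7100 0.0000 0.0000 0.0000 0.0000 0.0000] k=[0 32 5 0 0 0 0 0]
t=2: x=[1.4400 29.3450 5.9900 0.2250 0.0000 0.0000 0.0000 0.0000] k=[1 26 9 0 0 0 0 0]
t=3: x=[2.1250 24.1100 9.3600 0.4050 0.0000 0.0000 0.0000 0.0000] k=[0 21 6 1 0 0 0 0]
t=4: x=[0.9450 19.3800 6.4500 1.1800 0.0450 0.0000 0.0000 0.0000] k=[3 22 9 4 0 0 0 0]
t=5: x=[3.8550 20.5600 9.3600 4.0450 0.1800 0.0000 0.0000 0.0000] k=[0 19 8 1 4 0 0 0]
t=6: x=[0.8550 17.6500 8.1800 1.4500 3.6850 0.1800 0.0000 0.0000] k=[2 18 10 5 0 0 0 0]
t=7: x=[2.7200 16.9200 10.1350 5.0000 0.2250 0.0000 0.0000 0.0000] k=[6 14 10 6 1 0 0 0]
t=8: x=[6.3600 13.4600 10.0000 5.9550 1.1800 0.0450 0.0000 0.0000] k=[9 12 9 9 5 0 0 0]
t=9: x=[9.1350 11.7300 9.1350 8.8200 4.9550 0.2250 0.0000 0.0000] k=[11 16 11 13 7 3 0 0]
t=10: x=[11.2250 15.5500 11.3150 12.6400 7.0900 3.0450 0.1350 0.0000] k=[8 16 8 15 7 7 0 0]
t=11: x=[8.3600 15.2800 8.6750 14.3250 7.3600 6.6850 0.3150 0.0000] k=[4 12 11 15 7 11 0 0]
t=12: x=[4.3600 11.5950 11.2250 14.4600 7.5400 10.3250 0.4950 0.0000] k=[8 12 9 15 5 10 0 0]

0.0970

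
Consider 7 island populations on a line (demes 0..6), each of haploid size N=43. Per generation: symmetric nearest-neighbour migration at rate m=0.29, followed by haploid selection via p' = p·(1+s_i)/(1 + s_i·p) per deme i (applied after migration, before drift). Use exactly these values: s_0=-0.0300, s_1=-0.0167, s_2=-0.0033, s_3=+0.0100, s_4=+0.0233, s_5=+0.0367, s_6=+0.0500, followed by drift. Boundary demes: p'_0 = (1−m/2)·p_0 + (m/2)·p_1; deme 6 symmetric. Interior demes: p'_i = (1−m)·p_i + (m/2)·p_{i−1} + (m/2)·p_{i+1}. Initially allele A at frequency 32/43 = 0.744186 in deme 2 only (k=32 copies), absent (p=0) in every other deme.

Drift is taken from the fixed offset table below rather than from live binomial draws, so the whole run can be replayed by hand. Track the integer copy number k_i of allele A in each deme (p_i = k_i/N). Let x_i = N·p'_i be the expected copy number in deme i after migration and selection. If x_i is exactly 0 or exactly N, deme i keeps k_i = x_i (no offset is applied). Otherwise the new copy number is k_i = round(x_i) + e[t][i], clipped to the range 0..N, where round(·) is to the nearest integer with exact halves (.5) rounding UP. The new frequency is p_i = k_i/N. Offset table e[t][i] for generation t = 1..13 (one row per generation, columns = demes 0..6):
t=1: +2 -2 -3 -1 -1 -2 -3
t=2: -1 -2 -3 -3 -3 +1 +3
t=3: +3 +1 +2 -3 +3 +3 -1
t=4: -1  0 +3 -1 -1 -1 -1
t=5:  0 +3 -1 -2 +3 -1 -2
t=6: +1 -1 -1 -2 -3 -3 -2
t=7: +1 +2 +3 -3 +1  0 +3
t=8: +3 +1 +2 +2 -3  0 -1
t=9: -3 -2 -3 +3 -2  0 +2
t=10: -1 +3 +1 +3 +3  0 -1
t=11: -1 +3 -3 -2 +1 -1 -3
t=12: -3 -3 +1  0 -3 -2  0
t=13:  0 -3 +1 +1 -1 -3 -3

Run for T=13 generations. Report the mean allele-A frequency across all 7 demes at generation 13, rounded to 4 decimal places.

0.0698

t=0: k=[0 0 32 0 0 0 0]
t=1: x=[0.0000 4.5707 22.6846 4.6813 0.0000 0.0000 0.0000] k=[0 3 20 4 0 0 0]
t=2: x=[0.4221 4.9557 15.1825 5.7897 0.5933 0.0000 0.0000] k=[0 3 12 3 0 0 0]
t=3: x=[0.4221 3.8111 9.3658 3.9052 0.4450 0.0000 0.0000] k=[3 5 11 1 3 0 0]
t=4: x=[3.1986 5.4987 8.6571 2.7656 2.3251 0.4508 0.0000] k=[2 5 12 2 1 0 0]
t=5: x=[2.3660 5.4987 9.5105 3.3355 1.0227 0.1503 0.0000] k=[2 8 9 1 4 0 0]
t=6: x=[2.7895 7.1738 7.6741 2.6194 3.0496 0.6010 0.0000] k=[4 6 7 1 0 0 0]
t=7: x=[4.1738 5.7703 5.9680 1.7416 0.1484 0.0000 0.0000] k=[5 8 9 0 1 0 0]
t=8: x=[5.2920 7.6040 7.5294 1.4640 0.7263 0.1503 0.0000] k=[8 9 10 3 0 0 0]
t=9: x=[7.9458 8.8807 8.8168 3.6128 0.4450 0.0000 0.0000] k=[5 7 6 7 0 0 0]
t=10: x=[5.1503 6.4719 6.2723 5.8904 1.0381 0.0000 0.0000] k=[4 9 7 9 4 0 0]
t=11: x=[4.5984 7.8761 7.5594 8.0499 4.2321 0.6010 0.0000] k=[4 11 5 6 5 0 0]
t=12: x=[4.8816 8.9946 5.9979 5.7595 4.5122 0.7511 0.0000] k=[2 6 7 6 2 0 0]
t=13: x=[2.5071 5.4839 6.6913 5.6134 2.3405 0.3006 0.0000] k=[3 2 8 7 1 0 0]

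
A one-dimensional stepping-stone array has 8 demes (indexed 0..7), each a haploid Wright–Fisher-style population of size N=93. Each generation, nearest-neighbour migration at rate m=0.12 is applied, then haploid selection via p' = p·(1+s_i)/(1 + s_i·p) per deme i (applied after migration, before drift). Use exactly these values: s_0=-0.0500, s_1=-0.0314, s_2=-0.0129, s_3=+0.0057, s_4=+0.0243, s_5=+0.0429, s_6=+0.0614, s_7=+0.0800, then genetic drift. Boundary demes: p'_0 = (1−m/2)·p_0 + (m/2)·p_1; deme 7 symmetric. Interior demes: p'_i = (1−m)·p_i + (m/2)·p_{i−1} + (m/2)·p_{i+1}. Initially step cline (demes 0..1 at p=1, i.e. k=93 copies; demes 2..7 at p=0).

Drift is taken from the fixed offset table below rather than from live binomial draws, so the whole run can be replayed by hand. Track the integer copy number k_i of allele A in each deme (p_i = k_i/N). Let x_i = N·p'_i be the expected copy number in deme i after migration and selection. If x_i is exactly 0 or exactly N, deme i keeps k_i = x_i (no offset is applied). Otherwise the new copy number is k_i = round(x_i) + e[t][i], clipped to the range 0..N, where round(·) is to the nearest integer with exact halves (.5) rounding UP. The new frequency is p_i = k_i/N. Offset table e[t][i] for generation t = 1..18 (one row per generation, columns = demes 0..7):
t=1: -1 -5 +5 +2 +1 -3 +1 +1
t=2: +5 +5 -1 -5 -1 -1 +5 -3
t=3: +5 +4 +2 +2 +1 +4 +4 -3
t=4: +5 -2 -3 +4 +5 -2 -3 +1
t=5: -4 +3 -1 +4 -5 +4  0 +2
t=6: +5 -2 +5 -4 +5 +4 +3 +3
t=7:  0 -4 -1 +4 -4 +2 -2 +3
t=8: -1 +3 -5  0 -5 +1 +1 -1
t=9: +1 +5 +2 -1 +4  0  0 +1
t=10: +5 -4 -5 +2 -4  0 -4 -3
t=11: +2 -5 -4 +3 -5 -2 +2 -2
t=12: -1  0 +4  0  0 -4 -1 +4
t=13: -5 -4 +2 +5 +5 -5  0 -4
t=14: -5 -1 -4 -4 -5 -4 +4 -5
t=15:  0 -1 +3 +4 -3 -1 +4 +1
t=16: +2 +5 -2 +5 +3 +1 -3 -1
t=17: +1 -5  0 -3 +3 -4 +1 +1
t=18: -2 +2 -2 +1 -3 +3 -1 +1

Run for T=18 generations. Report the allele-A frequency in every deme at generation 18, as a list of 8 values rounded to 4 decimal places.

t=0: k=[93 93 0 0 0 0 0 0]
t=1: x=[93.0000 87.2503 5.5123 0.0000 0.0000 0.0000 0.0000 0.0000] k=[93 82 11 0 0 0 0 0]
t=2: x=[92.3055 78.0030 14.4409 0.6637 0.0000 0.0000 0.0000 0.0000] k=[93 83 13 0 0 0 0 0]
t=3: x=[92.3686 79.0254 16.2452 0.7844 0.0000 0.0000 0.0000 0.0000] k=[93 83 18 3 0 0 0 0]
t=4: x=[92.3686 79.3322 20.7897 3.7404 0.1844 0.0000 0.0000 0.0000] k=[93 77 18 8 5 0 0 0]
t=5: x=[91.9900 73.9411 20.7301 8.4636 4.9922 0.3128 0.0000 0.0000] k=[88 77 20 12 0 4 0 0]
t=6: x=[87.0611 73.7577 22.7164 11.8185 0.9831 3.6651 0.2547 0.0000] k=[92 72 28 8 6 8 3 0]
t=7: x=[90.6871 70.0124 29.1794 9.1267 6.3812 7.8776 3.3048 0.1944] k=[91 66 28 13 2 10 1 3]
t=8: x=[89.3231 64.5945 29.1197 13.3047 3.2137 9.3266 1.7600 3.1027] k=[88 68 24 13 0 10 3 2]
t=9: x=[86.4965 65.9522 25.7376 12.9432 1.4130 9.3266 3.5584 2.2209] k=[87 71 28 12 5 9 4 3]
t=10: x=[85.7024 68.8134 29.3585 12.6018 5.7890 8.7886 4.4878 3.2961] k=[91 65 24 15 2 9 0 0]
t=11: x=[89.2602 63.4607 25.6780 14.8307 3.2750 8.3539 0.5730 0.0000] k=[91 58 22 18 0 6 3 0]
t=12: x=[88.8199 57.1195 23.6900 17.2397 1.4744 5.6799 3.1779 0.1944] k=[88 57 28 17 1 2 2 4]
t=13: x=[85.8069 56.4144 28.8211 16.7780 2.0680 2.0214 2.2470 4.1765] k=[81 52 31 22 7 0 2 0]
t=14: x=[78.6484 51.7491 31.4492 21.7345 7.6468 0.5630 1.8659 0.1296] k=[74 51 27 18 3 0 6 0]
t=15: x=[71.7920 50.2039 27.6471 17.7214 3.8067 0.5630 5.5847 0.3887] k=[72 49 31 22 1 0 10 1]
t=16: x=[69.7367 48.5603 31.2699 21.3734 2.2522 0.6881 9.3493 1.6610] k=[72 54 29 26 5 2 6 1]
t=17: x=[70.0447 52.8537 30.0553 25.0238 6.2179 2.5210 5.7744 1.4024] k=[71 48 30 22 9 0 7 2]
t=18: x=[68.7109 47.5590 30.3340 21.7947 9.4417 1.0007 6.6381 2.4791] k=[67 50 28 23 6 4 6 3]

[0.7204, 0.5376, 0.3011, 0.2473, 0.0645, 0.0430, 0.0645, 0.0323]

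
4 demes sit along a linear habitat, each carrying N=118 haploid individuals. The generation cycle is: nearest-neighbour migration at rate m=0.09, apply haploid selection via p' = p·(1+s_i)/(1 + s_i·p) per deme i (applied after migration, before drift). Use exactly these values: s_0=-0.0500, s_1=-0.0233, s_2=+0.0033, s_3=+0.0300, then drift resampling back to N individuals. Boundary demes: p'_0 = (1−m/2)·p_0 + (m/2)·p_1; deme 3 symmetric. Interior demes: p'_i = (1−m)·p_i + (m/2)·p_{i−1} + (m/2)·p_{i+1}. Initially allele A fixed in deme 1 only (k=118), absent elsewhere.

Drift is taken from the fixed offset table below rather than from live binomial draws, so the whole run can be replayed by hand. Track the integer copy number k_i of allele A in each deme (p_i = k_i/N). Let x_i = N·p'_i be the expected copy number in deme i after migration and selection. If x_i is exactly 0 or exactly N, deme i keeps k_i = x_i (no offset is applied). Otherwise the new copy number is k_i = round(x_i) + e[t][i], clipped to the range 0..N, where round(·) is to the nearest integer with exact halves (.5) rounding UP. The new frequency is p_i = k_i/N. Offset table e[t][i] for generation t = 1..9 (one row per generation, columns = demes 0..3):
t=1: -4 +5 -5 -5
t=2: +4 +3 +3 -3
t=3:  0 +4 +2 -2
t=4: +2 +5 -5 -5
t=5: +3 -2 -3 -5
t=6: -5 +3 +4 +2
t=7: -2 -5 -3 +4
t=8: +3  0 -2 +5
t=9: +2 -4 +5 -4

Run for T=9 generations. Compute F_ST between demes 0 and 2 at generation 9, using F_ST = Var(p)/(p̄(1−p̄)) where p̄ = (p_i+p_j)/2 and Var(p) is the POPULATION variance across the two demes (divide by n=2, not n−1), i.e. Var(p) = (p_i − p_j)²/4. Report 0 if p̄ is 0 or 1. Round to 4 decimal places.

0.0016

t=0: k=[0 118 0 0]
t=1: x=[5.0559 107.1499 5.3267 0.0000] k=[1 112 0 0]
t=2: x=[5.7098 101.6355 5.0559 0.0000] k=[10 105 8 0]
t=3: x=[13.6438 95.9403 12.0406 0.3708] k=[14 100 14 0]
t=4: x=[17.1060 91.7824 17.2886 0.6488] k=[19 97 12 0]
t=5: x=[21.5904 89.1543 15.3289 0.5561] k=[25 87 12 0]
t=6: x=[26.7151 80.2322 14.8778 0.5561] k=[22 83 19 3]
t=7: x=[23.7568 76.7447 21.2173 3.8280] k=[22 72 18 8]
t=8: x=[23.2767 66.6372 20.0347 8.6848] k=[26 67 18 14]
t=9: x=[26.7686 62.2571 20.0798 14.5529] k=[29 58 25 11]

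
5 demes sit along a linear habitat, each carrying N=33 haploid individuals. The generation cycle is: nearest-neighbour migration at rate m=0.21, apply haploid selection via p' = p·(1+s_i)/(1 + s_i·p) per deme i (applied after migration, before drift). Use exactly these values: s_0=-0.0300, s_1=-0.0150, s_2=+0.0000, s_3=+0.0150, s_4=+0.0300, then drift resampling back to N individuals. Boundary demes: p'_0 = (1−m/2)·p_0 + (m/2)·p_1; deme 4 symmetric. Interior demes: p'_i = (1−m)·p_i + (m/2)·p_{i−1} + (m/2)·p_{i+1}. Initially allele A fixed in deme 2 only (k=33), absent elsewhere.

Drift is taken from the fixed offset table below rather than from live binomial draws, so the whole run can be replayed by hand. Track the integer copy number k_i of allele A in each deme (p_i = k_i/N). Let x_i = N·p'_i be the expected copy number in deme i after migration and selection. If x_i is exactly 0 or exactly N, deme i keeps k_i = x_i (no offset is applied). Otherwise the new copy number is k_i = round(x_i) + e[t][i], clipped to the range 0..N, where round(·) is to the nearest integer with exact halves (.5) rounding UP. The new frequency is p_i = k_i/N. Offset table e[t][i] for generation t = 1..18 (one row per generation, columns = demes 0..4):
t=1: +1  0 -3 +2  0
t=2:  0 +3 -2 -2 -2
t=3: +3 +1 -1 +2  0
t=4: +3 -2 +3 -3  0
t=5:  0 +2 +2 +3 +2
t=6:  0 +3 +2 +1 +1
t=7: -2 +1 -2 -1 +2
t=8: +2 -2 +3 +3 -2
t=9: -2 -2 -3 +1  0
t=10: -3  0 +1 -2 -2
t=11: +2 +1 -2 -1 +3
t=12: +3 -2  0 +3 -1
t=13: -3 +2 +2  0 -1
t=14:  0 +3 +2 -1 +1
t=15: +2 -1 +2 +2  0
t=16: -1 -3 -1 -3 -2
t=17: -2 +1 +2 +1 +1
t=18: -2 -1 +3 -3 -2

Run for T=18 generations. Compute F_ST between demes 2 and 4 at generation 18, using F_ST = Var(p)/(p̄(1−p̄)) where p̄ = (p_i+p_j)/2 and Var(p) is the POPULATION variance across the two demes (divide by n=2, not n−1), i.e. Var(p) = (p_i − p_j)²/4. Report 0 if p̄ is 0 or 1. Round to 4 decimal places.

0.0635

t=0: k=[0 0 33 0 0]
t=1: x=[0.0000 3.4184 26.0700 3.5114 0.0000] k=[0 3 23 6 0]
t=2: x=[0.3056 4.7235 19.1150 7.2388 0.6485] k=[0 8 17 5 0]
t=3: x=[0.8154 8.0129 14.7950 5.8059 0.5405] k=[4 9 14 8 1]
t=4: x=[4.4074 8.9014 12.8450 7.9848 1.7842] k=[7 7 16 5 2]
t=5: x=[6.8335 7.8542 13.9000 5.9119 2.3794] k=[7 10 16 9 4]
t=6: x=[7.1431 10.2081 14.6350 9.3092 4.6417] k=[7 13 17 10 6]
t=7: x=[7.4528 12.6718 15.8450 10.4209 6.5742] k=[5 14 14 9 9]
t=8: x=[5.7980 12.9359 13.4750 9.6262 9.1948] k=[8 11 16 13 7]
t=9: x=[8.1270 11.0984 15.1600 12.8015 7.8048] k=[6 9 12 14 8]
t=10: x=[6.1609 8.9014 11.8950 13.2780 8.8197] k=[3 9 13 11 7]
t=11: x=[3.5328 8.6929 12.3700 10.8984 7.5914] k=[6 10 10 10 11]
t=12: x=[6.2640 9.4776 10.0000 10.2097 11.1118] k=[9 7 10 13 10]
t=13: x=[8.5950 7.4376 10.0000 12.4853 10.5257] k=[6 9 12 12 10]
t=14: x=[6.1609 8.9014 11.6850 11.9031 10.4196] k=[6 12 14 11 11]
t=15: x=[6.4701 11.4667 13.4750 11.4260 11.2178] k=[8 10 15 13 11]
t=16: x=[8.0236 10.2081 14.2650 13.1175 11.4298] k=[7 7 13 10 9]
t=17: x=[6.8335 7.5417 12.0550 10.3153 9.3012] k=[5 9 14 11 10]
t=18: x=[5.2834 9.0057 13.1600 11.3205 10.3134] k=[3 8 16 8 8]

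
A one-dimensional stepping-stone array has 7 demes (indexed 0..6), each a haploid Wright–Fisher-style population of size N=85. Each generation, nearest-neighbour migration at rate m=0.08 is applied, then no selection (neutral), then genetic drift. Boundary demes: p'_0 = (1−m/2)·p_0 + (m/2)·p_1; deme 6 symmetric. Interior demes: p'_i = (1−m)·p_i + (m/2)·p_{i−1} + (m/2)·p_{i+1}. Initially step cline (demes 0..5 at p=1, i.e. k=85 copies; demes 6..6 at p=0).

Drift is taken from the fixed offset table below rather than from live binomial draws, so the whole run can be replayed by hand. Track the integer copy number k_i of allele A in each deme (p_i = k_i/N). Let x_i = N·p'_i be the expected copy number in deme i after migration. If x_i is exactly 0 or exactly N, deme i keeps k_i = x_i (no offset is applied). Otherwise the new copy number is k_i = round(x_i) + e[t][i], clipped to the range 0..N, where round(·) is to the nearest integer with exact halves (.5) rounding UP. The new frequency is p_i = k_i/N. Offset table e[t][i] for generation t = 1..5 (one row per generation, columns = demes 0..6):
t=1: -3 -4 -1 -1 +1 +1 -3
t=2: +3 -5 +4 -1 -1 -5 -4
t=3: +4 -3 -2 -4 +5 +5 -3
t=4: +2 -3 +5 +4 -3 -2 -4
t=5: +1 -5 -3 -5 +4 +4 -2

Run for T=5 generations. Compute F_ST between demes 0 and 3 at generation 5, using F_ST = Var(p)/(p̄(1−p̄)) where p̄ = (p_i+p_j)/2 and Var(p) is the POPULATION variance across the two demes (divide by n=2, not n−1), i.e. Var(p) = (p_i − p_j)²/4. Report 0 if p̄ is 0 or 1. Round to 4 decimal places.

0.0303

t=0: k=[85 85 85 85 85 85 0]
t=1: x=[85.0000 85.0000 85.0000 85.0000 85.0000 81.6000 3.4000] k=[85 85 85 85 85 83 0]
t=2: x=[85.0000 85.0000 85.0000 85.0000 84.9200 79.7600 3.3200] k=[85 85 85 85 84 75 0]
t=3: x=[85.0000 85.0000 85.0000 84.9600 83.6800 72.3600 3.0000] k=[85 85 85 81 85 77 0]
t=4: x=[85.0000 85.0000 84.8400 81.3200 84.5200 74.2400 3.0800] k=[85 85 85 85 82 72 0]
t=5: x=[85.0000 85.0000 85.0000 84.8800 81.7200 69.5200 2.8800] k=[85 85 85 80 85 74 1]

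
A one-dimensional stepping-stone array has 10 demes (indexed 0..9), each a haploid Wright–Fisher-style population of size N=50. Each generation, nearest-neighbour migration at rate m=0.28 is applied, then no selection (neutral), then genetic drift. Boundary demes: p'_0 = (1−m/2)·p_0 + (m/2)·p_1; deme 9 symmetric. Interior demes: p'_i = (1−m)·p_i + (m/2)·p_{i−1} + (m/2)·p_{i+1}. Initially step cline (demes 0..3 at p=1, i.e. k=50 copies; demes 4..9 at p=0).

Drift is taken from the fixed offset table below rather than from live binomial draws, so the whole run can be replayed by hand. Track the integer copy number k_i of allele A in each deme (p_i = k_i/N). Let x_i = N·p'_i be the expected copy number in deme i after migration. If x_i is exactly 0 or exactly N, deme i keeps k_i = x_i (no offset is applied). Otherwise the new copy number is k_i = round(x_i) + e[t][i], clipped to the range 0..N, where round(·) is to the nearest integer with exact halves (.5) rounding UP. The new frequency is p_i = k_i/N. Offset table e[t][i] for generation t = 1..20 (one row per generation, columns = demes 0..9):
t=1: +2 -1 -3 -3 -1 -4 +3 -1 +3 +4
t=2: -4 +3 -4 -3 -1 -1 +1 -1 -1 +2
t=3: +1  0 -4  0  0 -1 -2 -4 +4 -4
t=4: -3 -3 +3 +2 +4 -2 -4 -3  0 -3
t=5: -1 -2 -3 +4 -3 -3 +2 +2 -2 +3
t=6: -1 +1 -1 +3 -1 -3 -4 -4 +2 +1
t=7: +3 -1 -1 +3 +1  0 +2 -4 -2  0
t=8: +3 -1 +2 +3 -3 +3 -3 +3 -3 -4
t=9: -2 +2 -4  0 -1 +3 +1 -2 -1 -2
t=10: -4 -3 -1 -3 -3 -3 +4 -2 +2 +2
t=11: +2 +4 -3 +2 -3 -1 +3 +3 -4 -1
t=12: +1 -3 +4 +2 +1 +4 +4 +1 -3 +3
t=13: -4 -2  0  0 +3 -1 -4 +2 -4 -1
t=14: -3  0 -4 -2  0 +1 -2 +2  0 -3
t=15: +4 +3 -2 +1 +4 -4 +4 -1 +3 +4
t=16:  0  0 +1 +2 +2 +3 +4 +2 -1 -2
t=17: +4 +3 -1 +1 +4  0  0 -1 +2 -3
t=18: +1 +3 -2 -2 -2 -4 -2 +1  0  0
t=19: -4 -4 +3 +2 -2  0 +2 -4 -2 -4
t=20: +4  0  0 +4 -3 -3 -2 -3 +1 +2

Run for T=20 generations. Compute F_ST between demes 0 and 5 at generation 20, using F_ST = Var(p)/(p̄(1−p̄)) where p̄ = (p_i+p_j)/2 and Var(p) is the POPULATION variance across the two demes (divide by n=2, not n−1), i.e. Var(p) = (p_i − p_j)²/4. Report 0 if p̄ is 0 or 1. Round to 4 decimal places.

0.4692

t=0: k=[50 50 50 50 0 0 0 0 0 0]
t=1: x=[50.0000 50.0000 50.0000 43.0000 7.0000 0.0000 0.0000 0.0000 0.0000 0.0000] k=[50 50 50 40 6 0 0 0 0 0]
t=2: x=[50.0000 50.0000 48.6000 36.6400 9.9200 0.8400 0.0000 0.0000 0.0000 0.0000] k=[50 50 45 34 9 0 0 0 0 0]
t=3: x=[50.0000 49.3000 44.1600 32.0400 11.2400 1.2600 0.0000 0.0000 0.0000 0.0000] k=[50 49 40 32 11 0 0 0 0 0]
t=4: x=[49.8600 47.8800 40.1400 30.1800 12.4000 1.5400 0.0000 0.0000 0.0000 0.0000] k=[47 45 43 32 16 0 0 0 0 0]
t=5: x=[46.7200 45.0000 41.7400 31.3000 16.0000 2.2400 0.0000 0.0000 0.0000 0.0000] k=[46 43 39 35 13 0 0 0 0 0]
t=6: x=[45.5800 42.8600 39.0000 32.4800 14.2600 1.8200 0.0000 0.0000 0.0000 0.0000] k=[45 44 38 35 13 0 0 0 0 0]
t=7: x=[44.8600 43.3000 38.4200 32.3400 14.2600 1.8200 0.0000 0.0000 0.0000 0.0000] k=[48 42 37 35 15 2 0 0 0 0]
t=8: x=[47.1600 42.1400 37.4200 32.4800 15.9800 3.5400 0.2800 0.0000 0.0000 0.0000] k=[50 41 39 35 13 7 0 0 0 0]
t=9: x=[48.7400 41.9800 38.7200 32.4800 15.2400 6.8600 0.9800 0.0000 0.0000 0.0000] k=[47 44 35 32 14 10 2 0 0 0]
t=10: x=[46.5800 43.1600 35.8400 29.9000 15.9600 9.4400 2.8400 0.2800 0.0000 0.0000] k=[43 40 35 27 13 6 7 0 0 0]
t=11: x=[42.5800 39.7200 34.5800 26.1600 13.9800 7.1200 5.8800 0.9800 0.0000 0.0000] k=[45 44 32 28 11 6 9 4 0 0]
t=12: x=[44.8600 42.4600 33.1200 26.1800 12.6800 7.1200 7.8800 4.1400 0.5600 0.0000] k=[46 39 37 28 14 11 12 5 0 0]
t=13: x=[45.0200 39.7000 36.0200 27.3000 15.5400 11.5600 10.8800 5.2800 0.7000 0.0000] k=[41 38 36 27 19 11 7 7 0 0]
t=14: x=[40.5800 38.1400 35.0200 27.1400 19.0000 11.5600 7.5600 6.0200 0.9800 0.0000] k=[38 38 31 25 19 13 6 8 1 0]
t=15: x=[38.0000 37.0200 31.1400 25.0000 19.0000 12.8600 7.2600 6.7400 1.8400 0.1400] k=[42 40 29 26 23 9 11 6 5 4]
t=16: x=[41.7200 38.7400 30.1200 26.0000 21.4600 11.2400 10.0200 6.5600 5.0000 4.1400] k=[42 39 31 28 23 14 14 9 4 2]
t=17: x=[41.5800 38.3000 31.7000 27.7200 22.4400 15.2600 13.3000 9.0000 4.4200 2.2800] k=[46 41 31 29 26 15 13 8 6 0]
t=18: x=[45.3000 40.3000 32.1200 28.8600 24.8800 16.2600 12.5800 8.4200 5.4400 0.8400] k=[46 43 30 27 23 12 11 9 5 1]
t=19: x=[45.5800 41.6000 31.4000 26.8600 22.0200 13.4000 10.8600 8.7200 5.0000 1.5600] k=[42 38 34 29 20 13 13 5 3 0]
t=20: x=[41.4400 38.0000 33.8600 28.4400 20.2800 13.9800 11.8800 5.8400 2.8600 0.4200] k=[45 38 34 32 17 11 10 3 4 2]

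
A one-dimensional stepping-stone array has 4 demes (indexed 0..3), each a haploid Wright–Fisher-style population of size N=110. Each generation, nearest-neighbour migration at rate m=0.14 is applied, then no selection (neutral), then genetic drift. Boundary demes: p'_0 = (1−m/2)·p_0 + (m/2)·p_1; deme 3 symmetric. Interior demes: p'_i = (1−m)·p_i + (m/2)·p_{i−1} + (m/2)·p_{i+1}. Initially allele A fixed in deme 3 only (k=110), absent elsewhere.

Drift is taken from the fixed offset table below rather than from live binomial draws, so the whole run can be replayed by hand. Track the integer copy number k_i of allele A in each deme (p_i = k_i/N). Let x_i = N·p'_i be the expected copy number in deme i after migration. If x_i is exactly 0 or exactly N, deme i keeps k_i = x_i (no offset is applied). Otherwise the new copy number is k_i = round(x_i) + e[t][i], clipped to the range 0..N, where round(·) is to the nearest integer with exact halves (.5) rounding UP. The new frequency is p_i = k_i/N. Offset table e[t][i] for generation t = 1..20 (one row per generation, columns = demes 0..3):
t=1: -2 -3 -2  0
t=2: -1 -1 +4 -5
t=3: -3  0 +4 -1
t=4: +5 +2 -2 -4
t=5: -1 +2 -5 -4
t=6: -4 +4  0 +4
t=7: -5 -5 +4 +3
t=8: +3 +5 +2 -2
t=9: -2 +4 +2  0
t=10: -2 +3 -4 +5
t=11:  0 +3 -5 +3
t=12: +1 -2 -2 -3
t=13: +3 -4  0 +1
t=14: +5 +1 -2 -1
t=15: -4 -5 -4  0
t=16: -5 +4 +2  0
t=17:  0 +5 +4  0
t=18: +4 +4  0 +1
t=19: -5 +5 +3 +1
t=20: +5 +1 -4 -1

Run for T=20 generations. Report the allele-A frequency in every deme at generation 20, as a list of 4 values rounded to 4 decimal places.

t=0: k=[0 0 0 110]
t=1: x=[0.0000 0.0000 7.7000 102.3000] k=[0 0 6 102]
t=2: x=[0.0000 0.4200 12.3000 95.2800] k=[0 0 16 90]
t=3: x=[0.0000 1.1200 20.0600 84.8200] k=[0 1 24 84]
t=4: x=[0.0700 2.5400 26.5900 79.8000] k=[5 5 25 76]
t=5: x=[5.0000 6.4000 27.1700 72.4300] k=[4 8 22 68]
t=6: x=[4.2800 8.7000 24.2400 64.7800] k=[0 13 24 69]
t=7: x=[0.9100 12.8600 26.3800 65.8500] k=[0 8 30 69]
t=8: x=[0.5600 8.9800 31.1900 66.2700] k=[4 14 33 64]
t=9: x=[4.7000 14.6300 33.8400 61.8300] k=[3 19 36 62]
t=10: x=[4.1200 19.0700 36.6300 60.1800] k=[2 22 33 65]
t=11: x=[3.4000 21.3700 34.4700 62.7600] k=[3 24 29 66]
t=12: x=[4.4700 22.8800 31.2400 63.4100] k=[5 21 29 60]
t=13: x=[6.1200 20.4400 30.6100 57.8300] k=[9 16 31 59]
t=14: x=[9.4900 16.5600 31.9100 57.0400] k=[14 18 30 56]
t=15: x=[14.2800 18.5600 30.9800 54.1800] k=[10 14 27 54]
t=16: x=[10.2800 14.6300 27.9800 52.1100] k=[5 19 30 52]
t=17: x=[5.9800 18.7900 30.7700 50.4600] k=[6 24 35 50]
t=18: x=[7.2600 23.5100 35.2800 48.9500] k=[11 28 35 50]
t=19: x=[12.1900 27.3000 35.5600 48.9500] k=[7 32 39 50]
t=20: x=[8.7500 30.7400 39.2800 49.2300] k=[14 32 35 48]

[0.1273, 0.2909, 0.3182, 0.4364]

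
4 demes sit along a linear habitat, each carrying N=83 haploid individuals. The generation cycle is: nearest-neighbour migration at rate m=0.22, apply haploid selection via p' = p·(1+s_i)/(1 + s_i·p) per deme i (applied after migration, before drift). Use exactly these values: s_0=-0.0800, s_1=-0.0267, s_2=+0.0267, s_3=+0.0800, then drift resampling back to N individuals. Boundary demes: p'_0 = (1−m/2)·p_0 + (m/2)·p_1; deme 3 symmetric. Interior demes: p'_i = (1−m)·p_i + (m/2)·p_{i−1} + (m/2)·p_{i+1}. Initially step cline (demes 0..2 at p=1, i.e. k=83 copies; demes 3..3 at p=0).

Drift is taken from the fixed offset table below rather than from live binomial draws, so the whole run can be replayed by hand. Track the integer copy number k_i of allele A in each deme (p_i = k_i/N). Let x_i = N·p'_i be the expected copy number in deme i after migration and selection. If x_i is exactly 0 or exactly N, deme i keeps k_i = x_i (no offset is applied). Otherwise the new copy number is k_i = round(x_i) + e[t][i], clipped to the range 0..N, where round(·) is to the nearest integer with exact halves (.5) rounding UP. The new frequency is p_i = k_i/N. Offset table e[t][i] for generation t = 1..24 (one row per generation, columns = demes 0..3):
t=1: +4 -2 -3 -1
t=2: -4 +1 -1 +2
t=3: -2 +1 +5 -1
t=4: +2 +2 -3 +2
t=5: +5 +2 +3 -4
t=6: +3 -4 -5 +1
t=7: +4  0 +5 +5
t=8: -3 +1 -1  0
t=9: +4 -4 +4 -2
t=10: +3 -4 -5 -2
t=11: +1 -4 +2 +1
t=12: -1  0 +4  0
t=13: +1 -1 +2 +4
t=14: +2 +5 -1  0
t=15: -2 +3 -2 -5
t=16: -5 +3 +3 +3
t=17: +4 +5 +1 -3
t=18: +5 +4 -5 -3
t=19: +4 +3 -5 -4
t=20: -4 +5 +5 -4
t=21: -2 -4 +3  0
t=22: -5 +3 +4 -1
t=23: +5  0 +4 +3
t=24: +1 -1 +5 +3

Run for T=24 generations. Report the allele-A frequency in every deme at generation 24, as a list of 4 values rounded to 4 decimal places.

[0.9277, 0.9277, 1.0000, 0.8916]

t=0: k=[83 83 83 0]
t=1: x=[83.0000 83.0000 74.0819 9.7744] k=[83 83 71 9]
t=2: x=[83.0000 81.6444 65.8611 16.8290] k=[83 83 65 19]
t=3: x=[83.0000 80.9670 62.3317 25.3959] k=[83 82 67 24]
t=4: x=[82.8804 80.3925 64.3044 30.1923] k=[83 82 61 32]
t=5: x=[82.8804 79.7157 60.5541 36.7584] k=[83 82 64 33]
t=6: x=[82.8804 80.0541 62.9731 37.9896] k=[83 76 58 39]
t=7: x=[82.1637 74.5876 58.3491 42.6866] k=[83 75 63 48]
t=8: x=[82.0444 74.3526 63.0718 51.1731] k=[79 75 62 51]
t=9: x=[78.1963 73.7907 62.6278 53.6852] k=[82 70 67 52]
t=10: x=[80.4844 70.7093 66.0384 55.0931] k=[83 67 61 53]
t=11: x=[81.0905 67.7663 61.2061 55.3176] k=[82 64 63 56]
t=12: x=[79.7710 65.4992 62.7462 58.1308] k=[79 65 67 58]
t=13: x=[77.0130 66.4036 66.1467 60.2817] k=[78 65 68 64]
t=14: x=[76.0576 66.4036 67.5638 65.5254] k=[78 71 67 66]
t=15: x=[76.7659 71.0559 67.6622 67.1218] k=[75 74 66 62]
t=16: x=[74.2591 72.9943 66.7865 63.6071] k=[69 76 70 67]
t=17: x=[68.8162 74.3628 70.6103 68.2850] k=[73 79 72 65]
t=18: x=[72.9462 77.4310 72.2490 66.7971] k=[78 81 67 64]
t=19: x=[77.9486 79.0289 68.5276 65.4200] k=[82 82 64 61]
t=20: x=[81.9142 79.9413 66.0088 62.5395] k=[78 83 71 59]
t=21: x=[78.1855 81.0799 71.2680 61.5662] k=[76 77 74 62]
t=22: x=[75.5645 76.3974 73.2392 64.4520] k=[71 79 77 63]
t=23: x=[71.0522 77.7689 75.8540 65.6211] k=[76 78 80 69]
t=24: x=[75.6824 77.8713 78.6792 71.0207] k=[77 77 83 74]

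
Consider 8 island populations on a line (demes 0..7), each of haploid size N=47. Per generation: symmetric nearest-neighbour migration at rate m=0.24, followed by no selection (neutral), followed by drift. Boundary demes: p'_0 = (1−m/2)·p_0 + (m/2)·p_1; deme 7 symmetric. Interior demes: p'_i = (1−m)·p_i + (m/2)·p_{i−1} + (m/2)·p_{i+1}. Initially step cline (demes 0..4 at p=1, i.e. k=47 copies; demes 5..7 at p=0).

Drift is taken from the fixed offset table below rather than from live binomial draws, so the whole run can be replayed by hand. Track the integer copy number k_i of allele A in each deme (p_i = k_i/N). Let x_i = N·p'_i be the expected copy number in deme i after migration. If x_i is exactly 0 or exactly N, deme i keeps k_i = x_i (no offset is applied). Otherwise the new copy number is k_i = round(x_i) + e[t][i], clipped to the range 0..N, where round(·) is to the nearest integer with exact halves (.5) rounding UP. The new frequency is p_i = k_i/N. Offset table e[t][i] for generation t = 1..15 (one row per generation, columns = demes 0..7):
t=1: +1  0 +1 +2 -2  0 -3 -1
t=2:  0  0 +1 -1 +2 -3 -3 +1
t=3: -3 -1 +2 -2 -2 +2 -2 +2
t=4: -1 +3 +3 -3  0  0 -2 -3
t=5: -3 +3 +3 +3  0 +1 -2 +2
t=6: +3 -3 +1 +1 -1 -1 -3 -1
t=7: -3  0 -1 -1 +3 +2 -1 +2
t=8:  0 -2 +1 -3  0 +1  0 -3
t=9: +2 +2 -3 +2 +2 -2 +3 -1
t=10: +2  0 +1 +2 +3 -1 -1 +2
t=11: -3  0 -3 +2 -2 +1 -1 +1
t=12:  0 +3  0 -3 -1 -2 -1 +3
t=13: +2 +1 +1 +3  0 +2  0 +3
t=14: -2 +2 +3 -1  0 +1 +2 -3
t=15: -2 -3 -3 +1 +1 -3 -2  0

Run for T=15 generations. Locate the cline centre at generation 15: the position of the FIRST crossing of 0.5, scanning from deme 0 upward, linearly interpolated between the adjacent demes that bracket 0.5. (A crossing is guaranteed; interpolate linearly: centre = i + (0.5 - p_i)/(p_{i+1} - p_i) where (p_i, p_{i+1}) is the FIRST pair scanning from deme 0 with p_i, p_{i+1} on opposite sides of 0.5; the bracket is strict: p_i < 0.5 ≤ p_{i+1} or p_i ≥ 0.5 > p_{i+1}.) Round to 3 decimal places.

4.393

t=0: k=[47 47 47 47 47 0 0 0]
t=1: x=[47.0000 47.0000 47.0000 47.0000 41.3600 5.6400 0.0000 0.0000] k=[47 47 47 47 39 6 0 0]
t=2: x=[47.0000 47.0000 47.0000 46.0400 36.0000 9.2400 0.7200 0.0000] k=[47 47 47 45 38 6 0 0]
t=3: x=[47.0000 47.0000 46.7600 44.4000 35.0000 9.1200 0.7200 0.0000] k=[47 47 47 42 33 11 0 0]
t=4: x=[47.0000 47.0000 46.4000 41.5200 31.4400 12.3200 1.3200 0.0000] k=[47 47 47 39 31 12 0 0]
t=5: x=[47.0000 47.0000 46.0400 39.0000 29.6800 12.8400 1.4400 0.0000] k=[47 47 47 42 30 14 0 0]
t=6: x=[47.0000 47.0000 46.4000 41.1600 29.5200 14.2400 1.6800 0.0000] k=[47 47 47 42 29 13 0 0]
t=7: x=[47.0000 47.0000 46.4000 41.0400 28.6400 13.3600 1.5600 0.0000] k=[47 47 45 40 32 15 1 0]
t=8: x=[47.0000 46.7600 44.6400 39.6400 30.9200 15.3600 2.5600 0.1200] k=[47 45 46 37 31 16 3 0]
t=9: x=[46.7600 45.3600 44.8000 37.3600 29.9200 16.2400 4.2000 0.3600] k=[47 47 42 39 32 14 7 0]
t=10: x=[47.0000 46.4000 42.2400 38.5200 30.6800 15.3200 7.0000 0.8400] k=[47 46 43 41 34 14 6 3]
t=11: x=[46.8800 45.7600 43.1200 40.4000 32.4400 15.4400 6.6000 3.3600] k=[44 46 40 42 30 16 6 4]
t=12: x=[44.2400 45.0400 40.9600 40.3200 29.7600 16.4800 6.9600 4.2400] k=[44 47 41 37 29 14 6 7]
t=13: x=[44.3600 45.9200 41.2400 36.5200 28.1600 14.8400 7.0800 6.8800] k=[46 47 42 40 28 17 7 10]
t=14: x=[46.1200 46.2800 42.3600 38.8000 28.1200 17.1200 8.5600 9.6400] k=[44 47 45 38 28 18 11 7]
t=15: x=[44.3600 46.4000 44.4000 37.6400 28.0000 18.3600 11.3600 7.4800] k=[42 43 41 39 29 15 9 7]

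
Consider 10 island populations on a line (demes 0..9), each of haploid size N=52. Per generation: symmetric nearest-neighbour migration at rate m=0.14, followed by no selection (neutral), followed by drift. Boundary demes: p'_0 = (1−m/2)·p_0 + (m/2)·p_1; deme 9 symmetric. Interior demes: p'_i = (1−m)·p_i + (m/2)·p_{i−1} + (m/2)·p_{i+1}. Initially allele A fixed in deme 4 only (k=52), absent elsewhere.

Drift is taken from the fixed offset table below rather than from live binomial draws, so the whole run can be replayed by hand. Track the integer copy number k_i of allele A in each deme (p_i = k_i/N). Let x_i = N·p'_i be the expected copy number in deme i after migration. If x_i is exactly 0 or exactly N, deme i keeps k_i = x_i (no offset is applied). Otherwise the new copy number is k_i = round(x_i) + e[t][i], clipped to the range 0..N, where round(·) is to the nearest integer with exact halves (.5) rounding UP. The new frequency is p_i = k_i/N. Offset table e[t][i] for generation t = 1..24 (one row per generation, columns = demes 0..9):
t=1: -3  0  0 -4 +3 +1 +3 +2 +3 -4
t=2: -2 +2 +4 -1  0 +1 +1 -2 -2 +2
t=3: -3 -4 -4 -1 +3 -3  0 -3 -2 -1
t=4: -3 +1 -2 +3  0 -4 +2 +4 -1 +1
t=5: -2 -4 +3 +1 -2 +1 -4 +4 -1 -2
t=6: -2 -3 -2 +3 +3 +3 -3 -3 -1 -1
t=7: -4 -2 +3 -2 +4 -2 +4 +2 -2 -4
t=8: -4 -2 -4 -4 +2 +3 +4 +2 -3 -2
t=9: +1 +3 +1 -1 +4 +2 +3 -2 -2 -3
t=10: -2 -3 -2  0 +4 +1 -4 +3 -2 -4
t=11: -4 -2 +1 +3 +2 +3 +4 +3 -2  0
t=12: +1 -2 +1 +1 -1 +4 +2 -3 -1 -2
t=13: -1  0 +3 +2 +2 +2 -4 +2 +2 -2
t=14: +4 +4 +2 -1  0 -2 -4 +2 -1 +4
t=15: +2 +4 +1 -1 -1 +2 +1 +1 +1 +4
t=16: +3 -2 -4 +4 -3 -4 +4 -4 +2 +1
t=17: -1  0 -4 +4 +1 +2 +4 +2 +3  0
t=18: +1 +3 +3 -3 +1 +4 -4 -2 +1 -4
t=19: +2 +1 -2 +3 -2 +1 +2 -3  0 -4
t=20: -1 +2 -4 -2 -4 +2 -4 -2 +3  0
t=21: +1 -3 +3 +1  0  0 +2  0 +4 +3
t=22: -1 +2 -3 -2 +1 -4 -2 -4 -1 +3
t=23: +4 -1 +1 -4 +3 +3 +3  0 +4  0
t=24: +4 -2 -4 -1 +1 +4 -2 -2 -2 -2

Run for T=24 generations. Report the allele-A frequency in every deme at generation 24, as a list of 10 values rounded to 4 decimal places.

[0.2692, 0.1346, 0.1154, 0.2308, 0.4615, 0.5192, 0.2692, 0.0769, 0.2500, 0.1538]

t=0: k=[0 0 0 0 52 0 0 0 0 0]
t=1: x=[0.0000 0.0000 0.0000 3.6400 44.7200 3.6400 0.0000 0.0000 0.0000 0.0000] k=[0 0 0 0 48 5 0 0 0 0]
t=2: x=[0.0000 0.0000 0.0000 3.3600 41.6300 7.6600 0.3500 0.0000 0.0000 0.0000] k=[0 0 0 2 42 9 1 0 0 0]
t=3: x=[0.0000 0.0000 0.1400 4.6600 36.8900 10.7500 1.4900 0.0700 0.0000 0.0000] k=[0 0 0 4 40 8 1 0 0 0]
t=4: x=[0.0000 0.0000 0.2800 6.2400 35.2400 9.7500 1.4200 0.0700 0.0000 0.0000] k=[0 0 0 9 35 6 3 4 0 0]
t=5: x=[0.0000 0.0000 0.6300 10.1900 31.1500 7.8200 3.2800 3.6500 0.2800 0.0000] k=[0 0 4 11 29 9 0 8 0 0]
t=6: x=[0.0000 0.2800 4.2100 11.7700 26.3400 9.7700 1.1900 6.8800 0.5600 0.0000] k=[0 0 2 15 29 13 0 4 0 0]
t=7: x=[0.0000 0.1400 2.7700 15.0700 26.9000 13.2100 1.1900 3.4400 0.2800 0.0000] k=[0 0 6 13 31 11 5 5 0 0]
t=8: x=[0.0000 0.4200 6.0700 13.7700 28.3400 11.9800 5.4200 4.6500 0.3500 0.0000] k=[0 0 2 10 30 15 9 7 0 0]
t=9: x=[0.0000 0.1400 2.4200 10.8400 27.5500 15.6300 9.2800 6.6500 0.4900 0.0000] k=[0 3 3 10 32 18 12 5 0 0]
t=10: x=[0.2100 2.7900 3.4900 11.0500 29.4800 18.5600 11.9300 5.1400 0.3500 0.0000] k=[0 0 1 11 33 20 8 8 0 0]
t=11: x=[0.0000 0.0700 1.6300 11.8400 30.5500 20.0700 8.8400 7.4400 0.5600 0.0000] k=[0 0 3 15 33 23 13 10 0 0]
t=12: x=[0.0000 0.2100 3.6300 15.4200 31.0400 23.0000 13.4900 9.5100 0.7000 0.0000] k=[0 0 5 16 30 27 15 7 0 0]
t=13: x=[0.0000 0.3500 5.4200 16.2100 28.8100 26.3700 15.2800 7.0700 0.4900 0.0000] k=[0 0 8 18 31 28 11 9 2 0]
t=14: x=[0.0000 0.5600 8.1400 18.2100 29.8800 27.0200 12.0500 8.6500 2.3500 0.1400] k=[0 5 10 17 30 25 8 11 1 4]
t=15: x=[0.3500 5.0000 10.1400 17.4200 28.7400 24.1600 9.4000 10.0900 1.9100 3.7900] k=[2 9 11 16 28 26 10 11 3 8]
t=16: x=[2.4900 8.6500 11.2100 16.4900 27.0200 25.0200 11.1900 10.3700 3.9100 7.6500] k=[5 7 7 20 24 21 15 6 6 9]
t=17: x=[5.1400 6.8600 7.9100 19.3700 23.5100 20.7900 14.7900 6.6300 6.2100 8.7900] k=[4 7 4 23 25 23 19 9 9 9]
t=18: x=[4.2100 6.5800 5.5400 21.8100 24.7200 22.8600 18.5800 9.7000 9.0000 9.0000] k=[5 10 9 19 26 27 15 8 10 5]
t=19: x=[5.3500 9.5800 9.7700 18.7900 25.5800 26.0900 15.3500 8.6300 9.5100 5.3500] k=[7 11 8 22 24 27 17 6 10 1]
t=20: x=[7.2800 10.5100 9.1900 21.1600 24.0700 26.0900 16.9300 7.0500 9.0900 1.6300] k=[6 13 5 19 20 28 13 5 12 2]
t=21: x=[6.4900 11.9500 6.5400 18.0900 20.4900 26.3900 13.4900 6.0500 10.8100 2.7000] k=[7 9 10 19 20 26 15 6 15 6]
t=22: x=[7.1400 8.9300 10.5600 18.4400 20.3500 24.8100 15.1400 7.2600 13.7400 6.6300] k=[6 11 8 16 21 21 13 3 13 10]
t=23: x=[6.3500 10.4400 8.7700 15.7900 20.6500 20.4400 12.8600 4.4000 12.0900 10.2100] k=[10 9 10 12 24 23 16 4 16 10]
t=24: x=[9.9300 9.1400 10.0700 12.7000 23.0900 22.5800 15.6500 5.6800 14.7400 10.4200] k=[14 7 6 12 24 27 14 4 13 8]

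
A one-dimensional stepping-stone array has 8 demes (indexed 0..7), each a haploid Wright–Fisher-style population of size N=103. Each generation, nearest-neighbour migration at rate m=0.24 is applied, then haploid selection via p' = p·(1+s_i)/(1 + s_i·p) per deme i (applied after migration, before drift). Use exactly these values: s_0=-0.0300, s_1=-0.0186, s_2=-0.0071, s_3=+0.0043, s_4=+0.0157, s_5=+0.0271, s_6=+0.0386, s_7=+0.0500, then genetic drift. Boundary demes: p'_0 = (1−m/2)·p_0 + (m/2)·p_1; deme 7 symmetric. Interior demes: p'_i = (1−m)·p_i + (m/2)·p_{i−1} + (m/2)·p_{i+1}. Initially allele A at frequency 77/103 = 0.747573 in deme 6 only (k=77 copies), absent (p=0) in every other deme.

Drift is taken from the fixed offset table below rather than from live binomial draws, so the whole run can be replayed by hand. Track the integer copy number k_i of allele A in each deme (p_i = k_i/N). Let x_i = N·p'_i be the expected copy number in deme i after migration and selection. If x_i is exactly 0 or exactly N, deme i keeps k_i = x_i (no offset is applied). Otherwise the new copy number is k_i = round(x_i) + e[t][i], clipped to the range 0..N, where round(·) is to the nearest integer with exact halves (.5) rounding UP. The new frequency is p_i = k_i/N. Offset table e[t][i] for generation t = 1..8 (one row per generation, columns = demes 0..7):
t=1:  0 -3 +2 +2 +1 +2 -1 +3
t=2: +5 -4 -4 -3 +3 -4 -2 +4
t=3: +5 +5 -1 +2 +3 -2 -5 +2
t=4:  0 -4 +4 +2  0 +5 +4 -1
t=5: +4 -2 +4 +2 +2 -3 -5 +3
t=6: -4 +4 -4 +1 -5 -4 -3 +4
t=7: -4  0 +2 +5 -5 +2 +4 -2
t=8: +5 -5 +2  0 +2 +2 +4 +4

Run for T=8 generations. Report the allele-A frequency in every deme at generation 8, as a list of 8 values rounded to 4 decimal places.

t=0: k=[0 0 0 0 0 0 77 0]
t=1: x=[0.0000 0.0000 0.0000 0.0000 0.0000 9.4674 59.4745 9.6587] k=[0 0 0 0 0 11 58 13]
t=2: x=[0.0000 0.0000 0.0000 0.0000 1.3405 15.6720 47.9292 19.1490] k=[0 0 0 0 4 12 46 23]
t=3: x=[0.0000 0.0000 0.0000 0.4821 4.5472 15.4682 40.0833 26.7139] k=[0 0 0 2 8 13 35 29]
t=4: x=[0.0000 0.0000 0.2383 2.4904 7.9941 15.3867 32.4762 30.7622] k=[0 0 4 4 8 20 36 30]
t=5: x=[0.0000 0.4711 3.4959 4.4984 9.0883 20.9223 34.2199 31.7820] k=[0 0 7 6 11 18 29 35]
t=6: x=[0.0000 0.8245 5.9996 6.7470 11.3969 18.8890 29.1856 35.4048] k=[0 5 2 8 6 15 26 39]
t=7: x=[0.5821 3.9678 3.0588 7.0682 7.4266 15.5905 26.9875 38.6103] k=[0 4 5 12 2 18 31 37]
t=8: x=[0.4657 3.5746 5.6816 9.9987 5.1963 18.0343 30.9741 37.4347] k=[5 0 8 10 7 20 35 41]

[0.0485, 0.0000, 0.0777, 0.0971, 0.0680, 0.1942, 0.3398, 0.3981]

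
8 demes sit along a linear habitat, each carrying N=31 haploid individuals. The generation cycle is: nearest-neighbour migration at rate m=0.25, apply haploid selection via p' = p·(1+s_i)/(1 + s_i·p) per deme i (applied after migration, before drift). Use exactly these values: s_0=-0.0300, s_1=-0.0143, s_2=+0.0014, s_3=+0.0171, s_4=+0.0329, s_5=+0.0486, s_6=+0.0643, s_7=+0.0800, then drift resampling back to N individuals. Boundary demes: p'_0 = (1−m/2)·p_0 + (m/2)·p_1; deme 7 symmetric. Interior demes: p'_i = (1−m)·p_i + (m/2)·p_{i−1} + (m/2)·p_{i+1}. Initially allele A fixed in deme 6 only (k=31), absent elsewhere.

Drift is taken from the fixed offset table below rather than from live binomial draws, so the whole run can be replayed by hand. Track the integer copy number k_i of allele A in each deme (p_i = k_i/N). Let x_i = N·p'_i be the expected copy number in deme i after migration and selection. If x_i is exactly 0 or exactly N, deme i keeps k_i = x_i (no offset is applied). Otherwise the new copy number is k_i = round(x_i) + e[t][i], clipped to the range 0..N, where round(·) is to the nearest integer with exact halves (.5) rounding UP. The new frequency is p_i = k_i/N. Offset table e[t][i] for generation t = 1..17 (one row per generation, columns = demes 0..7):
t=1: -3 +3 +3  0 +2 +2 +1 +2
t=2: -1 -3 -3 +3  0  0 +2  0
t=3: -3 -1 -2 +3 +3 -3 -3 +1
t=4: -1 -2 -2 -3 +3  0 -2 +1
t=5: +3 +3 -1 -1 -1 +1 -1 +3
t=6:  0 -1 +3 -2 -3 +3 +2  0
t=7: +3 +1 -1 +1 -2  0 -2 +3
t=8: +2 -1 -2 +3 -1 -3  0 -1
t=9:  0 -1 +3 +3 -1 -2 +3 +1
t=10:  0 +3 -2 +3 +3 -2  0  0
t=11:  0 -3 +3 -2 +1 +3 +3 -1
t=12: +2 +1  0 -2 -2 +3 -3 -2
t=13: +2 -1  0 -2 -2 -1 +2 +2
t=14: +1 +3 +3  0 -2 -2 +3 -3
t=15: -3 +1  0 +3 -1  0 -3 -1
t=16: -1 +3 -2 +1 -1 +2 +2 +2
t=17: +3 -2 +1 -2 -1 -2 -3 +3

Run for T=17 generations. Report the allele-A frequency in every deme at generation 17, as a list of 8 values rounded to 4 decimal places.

[0.1290, 0.1290, 0.1613, 0.1290, 0.1290, 0.3548, 0.5161, 0.7419]

t=0: k=[0 0 0 0 0 0 31 0]
t=1: x=[0.0000 0.0000 0.0000 0.0000 0.0000 4.0388 23.6065 4.1436] k=[0 0 0 0 0 6 25 6]
t=2: x=[0.0000 0.0000 0.0000 0.0000 0.7741 7.9011 20.6833 8.8536] k=[0 0 0 0 1 8 23 9]
t=3: x=[0.0000 0.0000 0.0000 0.1271 1.8042 9.3061 19.8241 11.2966] k=[0 0 0 3 5 6 17 12]
t=4: x=[0.0000 0.0000 0.3755 2.9195 5.0095 7.5169 15.4828 13.2048] k=[0 0 0 0 8 8 13 14]
t=5: x=[0.0000 0.0000 0.0000 1.0165 7.1770 8.9235 12.9675 14.4670] k=[0 0 0 0 6 10 12 17]
t=6: x=[0.0000 0.0000 0.0000 0.7625 5.9032 10.0699 12.8411 16.9680] k=[0 0 0 0 3 13 15 17]
t=7: x=[0.0000 0.0000 0.0000 0.3813 3.9861 12.3508 15.4828 17.3404] k=[0 0 0 1 2 12 13 20]
t=8: x=[0.0000 0.0000 0.1252 1.0165 3.2171 11.2124 14.2283 19.6835] k=[0 0 0 4 2 8 14 19]
t=9: x=[0.0000 0.0000 0.5007 3.2997 3.0889 8.2849 14.3541 18.9466] k=[0 0 4 6 2 6 17 20]
t=10: x=[0.0000 0.4930 3.7546 5.3244 3.0889 7.1323 16.4818 20.1733] k=[0 3 2 8 6 5 16 20]
t=11: x=[0.3639 2.4671 2.8787 7.0923 6.2857 6.7471 15.6079 20.0510] k=[0 0 6 5 7 10 19 19]
t=12: x=[0.0000 0.7395 5.1310 5.4508 7.3042 11.0856 18.3442 19.5609] k=[0 2 5 3 5 14 15 18]
t=13: x=[0.2426 2.0967 4.3803 3.5530 6.0307 13.3595 15.7329 18.2069] k=[2 1 4 2 4 12 18 20]
t=14: x=[1.8221 1.4796 3.3792 2.5392 4.8817 12.0982 17.9729 20.2956] k=[3 4 6 3 3 10 21 17]
t=15: x=[3.0404 4.0738 5.3812 3.4263 3.9861 10.8320 19.5781 18.0833] k=[0 5 5 6 3 11 17 17]
t=16: x=[0.6066 4.3212 5.1310 5.5771 4.4981 11.0856 16.7309 17.5884] k=[0 7 3 7 3 13 19 20]
t=17: x=[0.8495 5.5590 4.0049 6.0825 4.8817 12.8556 18.8385 20.4178] k=[4 4 5 4 4 11 16 23]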